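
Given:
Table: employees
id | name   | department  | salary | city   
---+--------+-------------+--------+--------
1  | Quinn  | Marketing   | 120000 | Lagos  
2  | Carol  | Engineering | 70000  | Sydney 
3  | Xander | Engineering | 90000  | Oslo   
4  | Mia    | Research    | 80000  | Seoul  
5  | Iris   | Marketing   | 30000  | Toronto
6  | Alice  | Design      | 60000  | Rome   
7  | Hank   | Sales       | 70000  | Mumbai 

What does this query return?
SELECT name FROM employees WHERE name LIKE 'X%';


LIKE 'X%' matches names starting with 'X'
Matching: 1

1 rows:
Xander


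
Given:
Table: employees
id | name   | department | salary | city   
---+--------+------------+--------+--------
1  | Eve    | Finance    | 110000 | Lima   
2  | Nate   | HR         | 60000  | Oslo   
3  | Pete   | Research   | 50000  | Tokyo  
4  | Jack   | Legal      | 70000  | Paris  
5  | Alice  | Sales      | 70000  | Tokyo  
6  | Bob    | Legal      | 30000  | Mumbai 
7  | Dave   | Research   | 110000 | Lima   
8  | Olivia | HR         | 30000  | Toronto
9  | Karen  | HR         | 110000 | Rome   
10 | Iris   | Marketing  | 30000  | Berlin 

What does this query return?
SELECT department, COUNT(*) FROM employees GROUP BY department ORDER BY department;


Assigning each row to its department group:
  Eve -> Finance
  Nate -> HR
  Pete -> Research
  Jack -> Legal
  Alice -> Sales
  Bob -> Legal
  Dave -> Research
  Olivia -> HR
  Karen -> HR
  Iris -> Marketing


6 groups:
Finance, 1
HR, 3
Legal, 2
Marketing, 1
Research, 2
Sales, 1


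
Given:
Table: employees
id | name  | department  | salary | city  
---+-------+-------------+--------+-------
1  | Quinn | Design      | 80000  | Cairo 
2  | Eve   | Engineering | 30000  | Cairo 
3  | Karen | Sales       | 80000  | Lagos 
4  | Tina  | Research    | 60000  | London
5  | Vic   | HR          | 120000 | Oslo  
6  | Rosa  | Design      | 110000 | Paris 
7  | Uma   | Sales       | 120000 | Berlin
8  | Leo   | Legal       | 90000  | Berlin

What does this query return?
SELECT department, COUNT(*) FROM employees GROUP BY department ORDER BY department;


Assigning each row to its department group:
  Quinn -> Design
  Eve -> Engineering
  Karen -> Sales
  Tina -> Research
  Vic -> HR
  Rosa -> Design
  Uma -> Sales
  Leo -> Legal


6 groups:
Design, 2
Engineering, 1
HR, 1
Legal, 1
Research, 1
Sales, 2


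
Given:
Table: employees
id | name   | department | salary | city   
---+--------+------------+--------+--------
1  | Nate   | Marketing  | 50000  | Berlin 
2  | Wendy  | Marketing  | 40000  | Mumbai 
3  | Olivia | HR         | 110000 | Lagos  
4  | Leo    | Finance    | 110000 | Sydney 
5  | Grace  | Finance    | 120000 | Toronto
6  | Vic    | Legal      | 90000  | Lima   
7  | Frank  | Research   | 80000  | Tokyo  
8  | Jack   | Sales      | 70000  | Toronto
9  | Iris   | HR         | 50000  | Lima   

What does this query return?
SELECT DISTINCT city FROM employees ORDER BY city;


All 'city' values (row order): Berlin, Mumbai, Lagos, Sydney, Toronto, Lima, Tokyo, Toronto, Lima
Removing duplicates leaves 7 unique value(s).

7 values:
Berlin
Lagos
Lima
Mumbai
Sydney
Tokyo
Toronto


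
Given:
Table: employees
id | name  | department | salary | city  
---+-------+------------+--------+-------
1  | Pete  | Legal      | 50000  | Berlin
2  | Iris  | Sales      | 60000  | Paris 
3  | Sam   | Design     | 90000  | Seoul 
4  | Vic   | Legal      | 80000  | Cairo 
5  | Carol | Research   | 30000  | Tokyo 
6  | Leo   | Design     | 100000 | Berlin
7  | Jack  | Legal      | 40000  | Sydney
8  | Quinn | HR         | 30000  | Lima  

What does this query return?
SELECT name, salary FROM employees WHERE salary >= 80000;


Filtering: salary >= 80000
Matching: 3 rows

3 rows:
Sam, 90000
Vic, 80000
Leo, 100000


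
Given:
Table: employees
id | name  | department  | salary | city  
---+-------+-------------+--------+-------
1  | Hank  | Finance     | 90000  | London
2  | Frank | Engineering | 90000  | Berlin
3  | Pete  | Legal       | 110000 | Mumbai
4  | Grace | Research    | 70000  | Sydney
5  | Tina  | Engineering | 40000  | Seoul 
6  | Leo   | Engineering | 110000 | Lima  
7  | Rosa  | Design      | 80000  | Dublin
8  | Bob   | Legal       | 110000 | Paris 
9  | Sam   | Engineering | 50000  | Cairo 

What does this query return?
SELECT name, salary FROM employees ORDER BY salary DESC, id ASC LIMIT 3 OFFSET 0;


Sort by salary DESC (id ASC tiebreak), then skip 0 and take 3
Rows 1 through 3

3 rows:
Pete, 110000
Leo, 110000
Bob, 110000


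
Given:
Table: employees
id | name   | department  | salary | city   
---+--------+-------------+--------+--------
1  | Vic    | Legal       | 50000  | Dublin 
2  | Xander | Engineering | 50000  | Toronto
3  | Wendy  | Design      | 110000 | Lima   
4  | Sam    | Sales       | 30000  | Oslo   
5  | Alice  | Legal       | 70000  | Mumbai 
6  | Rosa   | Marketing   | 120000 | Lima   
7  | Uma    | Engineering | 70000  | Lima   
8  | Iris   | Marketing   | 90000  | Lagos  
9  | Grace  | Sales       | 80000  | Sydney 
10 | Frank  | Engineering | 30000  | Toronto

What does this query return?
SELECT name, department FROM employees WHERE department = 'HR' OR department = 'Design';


Filtering: department = 'HR' OR 'Design'
Matching: 1 rows

1 rows:
Wendy, Design


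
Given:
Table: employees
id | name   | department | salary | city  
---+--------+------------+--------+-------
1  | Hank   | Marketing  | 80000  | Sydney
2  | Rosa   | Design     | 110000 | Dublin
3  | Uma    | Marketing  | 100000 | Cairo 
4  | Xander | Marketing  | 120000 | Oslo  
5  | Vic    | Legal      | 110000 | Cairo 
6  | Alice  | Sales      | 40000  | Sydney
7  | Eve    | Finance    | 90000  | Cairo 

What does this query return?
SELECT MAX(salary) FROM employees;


Salaries: 80000, 110000, 100000, 120000, 110000, 40000, 90000
MAX = 120000

120000


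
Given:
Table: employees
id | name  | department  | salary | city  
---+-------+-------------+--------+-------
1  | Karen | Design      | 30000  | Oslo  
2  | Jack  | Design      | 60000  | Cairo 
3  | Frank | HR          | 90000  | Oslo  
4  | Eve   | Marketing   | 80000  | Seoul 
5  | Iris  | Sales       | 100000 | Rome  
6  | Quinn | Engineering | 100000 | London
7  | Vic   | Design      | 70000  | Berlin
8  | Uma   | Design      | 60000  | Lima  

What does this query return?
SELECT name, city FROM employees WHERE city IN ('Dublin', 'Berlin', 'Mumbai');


Filtering: city IN ('Dublin', 'Berlin', 'Mumbai')
Matching: 1 rows

1 rows:
Vic, Berlin


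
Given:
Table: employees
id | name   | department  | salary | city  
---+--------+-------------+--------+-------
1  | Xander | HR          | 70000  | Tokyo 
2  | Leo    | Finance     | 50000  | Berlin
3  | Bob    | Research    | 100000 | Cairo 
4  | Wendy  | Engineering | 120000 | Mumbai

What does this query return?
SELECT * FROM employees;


SELECT * returns all 4 rows with all columns

4 rows:
1, Xander, HR, 70000, Tokyo
2, Leo, Finance, 50000, Berlin
3, Bob, Research, 100000, Cairo
4, Wendy, Engineering, 120000, Mumbai


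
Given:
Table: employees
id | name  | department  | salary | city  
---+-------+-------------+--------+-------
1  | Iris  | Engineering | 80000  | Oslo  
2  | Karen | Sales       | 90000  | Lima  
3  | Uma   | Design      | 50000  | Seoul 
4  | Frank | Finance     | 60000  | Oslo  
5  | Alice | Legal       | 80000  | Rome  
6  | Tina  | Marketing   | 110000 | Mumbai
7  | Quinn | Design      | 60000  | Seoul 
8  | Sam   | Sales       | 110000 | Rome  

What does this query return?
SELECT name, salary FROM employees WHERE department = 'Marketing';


Filtering: department = 'Marketing'
Matching rows: 1

1 rows:
Tina, 110000


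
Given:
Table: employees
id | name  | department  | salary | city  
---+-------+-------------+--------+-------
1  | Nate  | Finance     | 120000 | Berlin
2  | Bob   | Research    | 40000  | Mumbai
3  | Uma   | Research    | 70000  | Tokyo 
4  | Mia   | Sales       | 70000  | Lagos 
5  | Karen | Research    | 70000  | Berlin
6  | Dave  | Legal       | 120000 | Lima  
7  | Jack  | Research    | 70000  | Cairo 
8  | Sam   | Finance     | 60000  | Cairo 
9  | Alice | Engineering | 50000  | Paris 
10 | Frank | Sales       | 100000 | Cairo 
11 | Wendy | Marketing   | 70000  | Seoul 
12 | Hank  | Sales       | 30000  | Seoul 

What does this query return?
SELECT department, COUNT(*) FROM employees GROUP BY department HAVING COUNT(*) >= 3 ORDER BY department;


Groups with count >= 3:
  Research: 4 -> PASS
  Sales: 3 -> PASS
  Engineering: 1 -> filtered out
  Finance: 2 -> filtered out
  Legal: 1 -> filtered out
  Marketing: 1 -> filtered out


2 groups:
Research, 4
Sales, 3


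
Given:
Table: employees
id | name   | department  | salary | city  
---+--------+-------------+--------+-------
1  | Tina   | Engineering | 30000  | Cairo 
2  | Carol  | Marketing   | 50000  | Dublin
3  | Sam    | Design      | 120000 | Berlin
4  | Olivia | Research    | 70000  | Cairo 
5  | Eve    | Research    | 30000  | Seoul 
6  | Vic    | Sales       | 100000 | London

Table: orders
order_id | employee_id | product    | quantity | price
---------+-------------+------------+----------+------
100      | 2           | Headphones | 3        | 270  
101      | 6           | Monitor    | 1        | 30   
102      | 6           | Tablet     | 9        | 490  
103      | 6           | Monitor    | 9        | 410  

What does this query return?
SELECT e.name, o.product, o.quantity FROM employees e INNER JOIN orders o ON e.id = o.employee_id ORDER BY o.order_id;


Joining employees.id = orders.employee_id:
  employee Carol (id=2) -> order Headphones
  employee Vic (id=6) -> order Monitor
  employee Vic (id=6) -> order Tablet
  employee Vic (id=6) -> order Monitor


4 rows:
Carol, Headphones, 3
Vic, Monitor, 1
Vic, Tablet, 9
Vic, Monitor, 9


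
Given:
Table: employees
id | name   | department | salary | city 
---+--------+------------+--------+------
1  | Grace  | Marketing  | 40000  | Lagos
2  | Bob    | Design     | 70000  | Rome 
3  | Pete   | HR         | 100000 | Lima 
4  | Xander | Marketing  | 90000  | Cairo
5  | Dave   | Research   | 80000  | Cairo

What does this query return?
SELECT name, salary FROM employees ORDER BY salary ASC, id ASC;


Sorting by salary ASC, then id ASC for ties

5 rows:
Grace, 40000
Bob, 70000
Dave, 80000
Xander, 90000
Pete, 100000


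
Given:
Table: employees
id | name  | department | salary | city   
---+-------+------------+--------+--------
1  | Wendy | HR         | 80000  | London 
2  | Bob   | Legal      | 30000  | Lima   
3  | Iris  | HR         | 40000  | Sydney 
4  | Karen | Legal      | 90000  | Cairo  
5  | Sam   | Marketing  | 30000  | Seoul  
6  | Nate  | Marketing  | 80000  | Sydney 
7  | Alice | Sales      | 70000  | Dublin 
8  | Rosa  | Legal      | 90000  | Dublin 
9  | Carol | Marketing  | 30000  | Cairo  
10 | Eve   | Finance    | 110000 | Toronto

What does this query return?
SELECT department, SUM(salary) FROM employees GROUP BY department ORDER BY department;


Summing salary within each department:
  Finance: 110000 = 110000
  HR: 80000 + 40000 = 120000
  Legal: 30000 + 90000 + 90000 = 210000
  Marketing: 30000 + 80000 + 30000 = 140000
  Sales: 70000 = 70000


5 groups:
Finance, 110000
HR, 120000
Legal, 210000
Marketing, 140000
Sales, 70000


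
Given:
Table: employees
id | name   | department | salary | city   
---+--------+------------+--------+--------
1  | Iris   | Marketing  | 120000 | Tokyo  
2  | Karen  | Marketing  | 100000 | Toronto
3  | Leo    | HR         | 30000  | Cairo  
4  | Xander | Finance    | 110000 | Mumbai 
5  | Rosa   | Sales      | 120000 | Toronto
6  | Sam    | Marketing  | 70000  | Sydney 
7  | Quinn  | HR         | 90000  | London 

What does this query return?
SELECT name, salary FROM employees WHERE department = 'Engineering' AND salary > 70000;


Filtering: department = 'Engineering' AND salary > 70000
Matching: 0 rows

Empty result set (0 rows)


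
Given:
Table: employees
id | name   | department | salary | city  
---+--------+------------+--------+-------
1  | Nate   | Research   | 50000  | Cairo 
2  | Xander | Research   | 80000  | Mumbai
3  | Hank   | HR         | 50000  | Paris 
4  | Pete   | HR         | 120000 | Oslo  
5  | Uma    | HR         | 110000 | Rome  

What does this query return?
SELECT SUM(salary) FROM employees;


SUM(salary) = 50000 + 80000 + 50000 + 120000 + 110000 = 410000

410000


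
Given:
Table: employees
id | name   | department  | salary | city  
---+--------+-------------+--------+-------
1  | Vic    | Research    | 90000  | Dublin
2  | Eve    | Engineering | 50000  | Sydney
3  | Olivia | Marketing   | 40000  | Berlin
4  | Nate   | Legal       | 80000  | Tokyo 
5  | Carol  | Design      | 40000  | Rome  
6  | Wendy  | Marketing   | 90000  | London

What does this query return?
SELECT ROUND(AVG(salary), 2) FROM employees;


SUM(salary) = 390000
COUNT = 6
ROUND(AVG, 2) = ROUND(390000 / 6, 2) = 65000.0

65000.0


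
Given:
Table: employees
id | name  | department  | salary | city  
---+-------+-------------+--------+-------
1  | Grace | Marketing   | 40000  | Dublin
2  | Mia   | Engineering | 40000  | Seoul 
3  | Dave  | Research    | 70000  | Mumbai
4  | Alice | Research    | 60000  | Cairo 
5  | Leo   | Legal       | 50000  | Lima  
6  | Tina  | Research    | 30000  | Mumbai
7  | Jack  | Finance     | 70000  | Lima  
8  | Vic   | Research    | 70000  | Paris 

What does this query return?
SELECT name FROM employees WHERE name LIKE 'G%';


LIKE 'G%' matches names starting with 'G'
Matching: 1

1 rows:
Grace


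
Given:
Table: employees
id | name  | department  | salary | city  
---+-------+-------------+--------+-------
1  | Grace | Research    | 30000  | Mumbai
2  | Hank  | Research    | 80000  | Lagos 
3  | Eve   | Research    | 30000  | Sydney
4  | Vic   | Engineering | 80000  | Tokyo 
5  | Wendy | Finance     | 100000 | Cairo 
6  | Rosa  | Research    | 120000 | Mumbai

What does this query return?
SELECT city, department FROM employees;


Projecting columns: city, department

6 rows:
Mumbai, Research
Lagos, Research
Sydney, Research
Tokyo, Engineering
Cairo, Finance
Mumbai, Research


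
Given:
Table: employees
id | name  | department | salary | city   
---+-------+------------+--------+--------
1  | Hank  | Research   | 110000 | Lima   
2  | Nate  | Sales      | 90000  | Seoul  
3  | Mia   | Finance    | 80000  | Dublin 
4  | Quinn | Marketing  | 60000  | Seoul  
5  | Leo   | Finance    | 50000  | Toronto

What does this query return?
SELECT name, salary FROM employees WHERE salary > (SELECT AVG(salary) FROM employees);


Subquery: AVG(salary) = 78000.0
Filtering: salary > 78000.0
  Hank (110000) -> MATCH
  Nate (90000) -> MATCH
  Mia (80000) -> MATCH


3 rows:
Hank, 110000
Nate, 90000
Mia, 80000


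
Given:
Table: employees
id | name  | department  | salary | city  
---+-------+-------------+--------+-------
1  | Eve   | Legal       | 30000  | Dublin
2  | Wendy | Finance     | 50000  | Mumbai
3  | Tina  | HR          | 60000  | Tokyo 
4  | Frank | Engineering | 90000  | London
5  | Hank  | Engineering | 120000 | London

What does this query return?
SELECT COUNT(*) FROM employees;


COUNT(*) counts all rows

5


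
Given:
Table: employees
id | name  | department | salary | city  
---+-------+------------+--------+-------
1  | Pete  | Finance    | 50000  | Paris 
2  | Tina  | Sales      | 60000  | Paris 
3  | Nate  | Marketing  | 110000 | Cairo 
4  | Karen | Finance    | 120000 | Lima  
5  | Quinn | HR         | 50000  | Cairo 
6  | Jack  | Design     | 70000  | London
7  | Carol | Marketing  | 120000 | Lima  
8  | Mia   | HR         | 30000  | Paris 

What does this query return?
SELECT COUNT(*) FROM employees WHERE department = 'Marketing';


Counting rows where department = 'Marketing'
  Nate -> MATCH
  Carol -> MATCH


2


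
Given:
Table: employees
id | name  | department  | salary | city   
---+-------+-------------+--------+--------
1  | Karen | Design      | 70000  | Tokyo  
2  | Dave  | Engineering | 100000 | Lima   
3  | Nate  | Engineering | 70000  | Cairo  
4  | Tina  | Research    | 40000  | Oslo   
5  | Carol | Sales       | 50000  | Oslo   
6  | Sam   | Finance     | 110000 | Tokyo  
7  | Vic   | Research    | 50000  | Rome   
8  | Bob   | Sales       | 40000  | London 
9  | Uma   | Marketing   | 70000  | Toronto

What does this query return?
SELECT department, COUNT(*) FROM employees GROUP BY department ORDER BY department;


Assigning each row to its department group:
  Karen -> Design
  Dave -> Engineering
  Nate -> Engineering
  Tina -> Research
  Carol -> Sales
  Sam -> Finance
  Vic -> Research
  Bob -> Sales
  Uma -> Marketing


6 groups:
Design, 1
Engineering, 2
Finance, 1
Marketing, 1
Research, 2
Sales, 2


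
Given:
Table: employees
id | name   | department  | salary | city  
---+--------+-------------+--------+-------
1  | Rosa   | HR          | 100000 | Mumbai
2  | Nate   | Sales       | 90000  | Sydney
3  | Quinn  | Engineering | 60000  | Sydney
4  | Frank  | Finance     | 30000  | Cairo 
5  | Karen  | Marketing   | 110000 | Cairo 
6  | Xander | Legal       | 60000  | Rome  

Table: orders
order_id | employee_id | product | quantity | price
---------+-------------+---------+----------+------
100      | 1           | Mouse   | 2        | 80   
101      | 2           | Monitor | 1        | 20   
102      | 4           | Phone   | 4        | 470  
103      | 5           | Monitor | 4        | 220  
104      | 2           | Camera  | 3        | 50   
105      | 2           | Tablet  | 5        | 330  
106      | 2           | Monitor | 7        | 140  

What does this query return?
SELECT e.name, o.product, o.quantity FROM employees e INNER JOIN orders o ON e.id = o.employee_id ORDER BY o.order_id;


Joining employees.id = orders.employee_id:
  employee Rosa (id=1) -> order Mouse
  employee Nate (id=2) -> order Monitor
  employee Frank (id=4) -> order Phone
  employee Karen (id=5) -> order Monitor
  employee Nate (id=2) -> order Camera
  employee Nate (id=2) -> order Tablet
  employee Nate (id=2) -> order Monitor


7 rows:
Rosa, Mouse, 2
Nate, Monitor, 1
Frank, Phone, 4
Karen, Monitor, 4
Nate, Camera, 3
Nate, Tablet, 5
Nate, Monitor, 7


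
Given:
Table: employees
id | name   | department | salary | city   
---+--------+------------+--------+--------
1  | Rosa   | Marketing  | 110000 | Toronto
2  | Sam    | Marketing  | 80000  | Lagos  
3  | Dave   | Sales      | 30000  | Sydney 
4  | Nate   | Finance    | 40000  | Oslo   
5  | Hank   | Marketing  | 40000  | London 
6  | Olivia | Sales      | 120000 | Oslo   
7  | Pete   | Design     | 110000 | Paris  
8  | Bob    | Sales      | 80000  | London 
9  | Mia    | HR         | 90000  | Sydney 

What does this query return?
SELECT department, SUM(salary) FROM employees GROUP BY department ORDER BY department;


Summing salary within each department:
  Design: 110000 = 110000
  Finance: 40000 = 40000
  HR: 90000 = 90000
  Marketing: 110000 + 80000 + 40000 = 230000
  Sales: 30000 + 120000 + 80000 = 230000


5 groups:
Design, 110000
Finance, 40000
HR, 90000
Marketing, 230000
Sales, 230000


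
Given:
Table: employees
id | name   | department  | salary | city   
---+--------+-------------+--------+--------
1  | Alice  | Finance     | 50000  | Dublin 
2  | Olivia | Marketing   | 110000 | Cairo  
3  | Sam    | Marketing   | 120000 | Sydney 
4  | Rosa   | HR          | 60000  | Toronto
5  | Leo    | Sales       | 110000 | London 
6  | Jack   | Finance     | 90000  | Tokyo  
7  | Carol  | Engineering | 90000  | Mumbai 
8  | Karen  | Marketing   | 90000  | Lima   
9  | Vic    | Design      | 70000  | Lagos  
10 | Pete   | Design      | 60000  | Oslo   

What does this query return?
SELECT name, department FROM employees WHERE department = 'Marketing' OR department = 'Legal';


Filtering: department = 'Marketing' OR 'Legal'
Matching: 3 rows

3 rows:
Olivia, Marketing
Sam, Marketing
Karen, Marketing


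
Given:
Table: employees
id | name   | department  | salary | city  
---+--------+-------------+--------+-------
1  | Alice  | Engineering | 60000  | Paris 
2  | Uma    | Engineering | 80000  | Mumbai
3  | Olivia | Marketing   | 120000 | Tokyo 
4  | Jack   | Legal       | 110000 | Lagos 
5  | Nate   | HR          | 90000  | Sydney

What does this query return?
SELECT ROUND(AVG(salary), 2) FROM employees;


SUM(salary) = 460000
COUNT = 5
ROUND(AVG, 2) = ROUND(460000 / 5, 2) = 92000.0

92000.0


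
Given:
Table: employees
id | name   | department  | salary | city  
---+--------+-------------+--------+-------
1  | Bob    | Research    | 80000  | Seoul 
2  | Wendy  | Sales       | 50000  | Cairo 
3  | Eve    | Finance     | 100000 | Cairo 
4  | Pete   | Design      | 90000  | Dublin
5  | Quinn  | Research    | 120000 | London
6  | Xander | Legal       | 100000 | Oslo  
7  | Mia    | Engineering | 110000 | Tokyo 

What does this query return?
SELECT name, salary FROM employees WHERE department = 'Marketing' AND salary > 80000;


Filtering: department = 'Marketing' AND salary > 80000
Matching: 0 rows

Empty result set (0 rows)


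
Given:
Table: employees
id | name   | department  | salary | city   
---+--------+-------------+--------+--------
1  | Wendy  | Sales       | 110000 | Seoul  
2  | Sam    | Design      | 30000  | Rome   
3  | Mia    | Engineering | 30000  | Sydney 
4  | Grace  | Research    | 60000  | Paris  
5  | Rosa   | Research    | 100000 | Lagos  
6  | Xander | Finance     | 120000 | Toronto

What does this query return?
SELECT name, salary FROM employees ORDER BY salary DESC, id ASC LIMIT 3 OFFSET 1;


Sort by salary DESC (id ASC tiebreak), then skip 1 and take 3
Rows 2 through 4

3 rows:
Wendy, 110000
Rosa, 100000
Grace, 60000


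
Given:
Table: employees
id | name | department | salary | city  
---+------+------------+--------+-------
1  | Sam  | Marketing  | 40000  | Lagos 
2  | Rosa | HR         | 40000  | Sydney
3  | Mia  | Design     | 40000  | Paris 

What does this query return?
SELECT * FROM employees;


SELECT * returns all 3 rows with all columns

3 rows:
1, Sam, Marketing, 40000, Lagos
2, Rosa, HR, 40000, Sydney
3, Mia, Design, 40000, Paris


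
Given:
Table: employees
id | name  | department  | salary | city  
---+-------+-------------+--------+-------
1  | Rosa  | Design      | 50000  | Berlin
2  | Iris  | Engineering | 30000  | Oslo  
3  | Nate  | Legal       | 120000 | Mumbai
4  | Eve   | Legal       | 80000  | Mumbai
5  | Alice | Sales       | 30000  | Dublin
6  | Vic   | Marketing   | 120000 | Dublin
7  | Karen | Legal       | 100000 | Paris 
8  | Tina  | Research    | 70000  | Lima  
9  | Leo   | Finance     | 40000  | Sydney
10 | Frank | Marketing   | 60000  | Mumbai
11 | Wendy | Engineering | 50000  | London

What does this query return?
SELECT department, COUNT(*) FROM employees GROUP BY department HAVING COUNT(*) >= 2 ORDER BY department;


Groups with count >= 2:
  Engineering: 2 -> PASS
  Legal: 3 -> PASS
  Marketing: 2 -> PASS
  Design: 1 -> filtered out
  Finance: 1 -> filtered out
  Research: 1 -> filtered out
  Sales: 1 -> filtered out


3 groups:
Engineering, 2
Legal, 3
Marketing, 2


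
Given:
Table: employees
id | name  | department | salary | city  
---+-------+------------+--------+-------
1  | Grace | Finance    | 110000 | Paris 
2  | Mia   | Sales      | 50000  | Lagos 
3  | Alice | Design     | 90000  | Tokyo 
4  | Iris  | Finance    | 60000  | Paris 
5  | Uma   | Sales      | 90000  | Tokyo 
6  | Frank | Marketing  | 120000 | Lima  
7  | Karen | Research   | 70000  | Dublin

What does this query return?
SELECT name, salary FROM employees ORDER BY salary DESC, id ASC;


Sorting by salary DESC, then id ASC for ties

7 rows:
Frank, 120000
Grace, 110000
Alice, 90000
Uma, 90000
Karen, 70000
Iris, 60000
Mia, 50000


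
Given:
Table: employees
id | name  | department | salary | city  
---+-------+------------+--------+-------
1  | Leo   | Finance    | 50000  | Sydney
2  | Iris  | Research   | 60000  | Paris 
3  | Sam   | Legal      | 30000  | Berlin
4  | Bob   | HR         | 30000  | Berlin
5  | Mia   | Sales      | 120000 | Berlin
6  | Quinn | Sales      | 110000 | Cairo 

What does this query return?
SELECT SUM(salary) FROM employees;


SUM(salary) = 50000 + 60000 + 30000 + 30000 + 120000 + 110000 = 400000

400000


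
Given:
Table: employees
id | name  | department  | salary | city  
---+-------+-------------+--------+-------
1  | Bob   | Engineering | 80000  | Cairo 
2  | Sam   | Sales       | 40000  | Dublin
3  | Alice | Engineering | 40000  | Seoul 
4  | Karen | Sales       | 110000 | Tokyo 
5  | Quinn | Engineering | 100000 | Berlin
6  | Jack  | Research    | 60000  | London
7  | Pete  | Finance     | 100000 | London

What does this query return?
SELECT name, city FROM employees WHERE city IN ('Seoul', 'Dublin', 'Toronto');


Filtering: city IN ('Seoul', 'Dublin', 'Toronto')
Matching: 2 rows

2 rows:
Sam, Dublin
Alice, Seoul


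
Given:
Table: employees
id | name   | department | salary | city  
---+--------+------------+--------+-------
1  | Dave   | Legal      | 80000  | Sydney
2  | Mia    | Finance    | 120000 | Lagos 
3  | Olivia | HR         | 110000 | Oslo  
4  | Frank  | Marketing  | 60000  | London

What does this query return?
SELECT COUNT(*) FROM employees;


COUNT(*) counts all rows

4


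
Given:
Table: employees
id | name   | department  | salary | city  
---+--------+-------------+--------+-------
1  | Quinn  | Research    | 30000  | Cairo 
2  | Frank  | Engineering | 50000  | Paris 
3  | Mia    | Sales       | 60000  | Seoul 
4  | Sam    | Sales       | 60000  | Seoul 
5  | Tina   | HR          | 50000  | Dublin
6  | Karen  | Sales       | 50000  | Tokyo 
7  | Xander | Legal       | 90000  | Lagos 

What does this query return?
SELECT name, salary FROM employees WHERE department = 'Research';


Filtering: department = 'Research'
Matching rows: 1

1 rows:
Quinn, 30000


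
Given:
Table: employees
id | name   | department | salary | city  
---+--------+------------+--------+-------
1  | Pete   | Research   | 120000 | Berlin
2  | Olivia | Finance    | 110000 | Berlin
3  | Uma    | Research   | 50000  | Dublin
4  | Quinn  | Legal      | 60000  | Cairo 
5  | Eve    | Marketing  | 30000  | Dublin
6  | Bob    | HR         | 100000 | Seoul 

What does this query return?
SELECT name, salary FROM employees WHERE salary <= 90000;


Filtering: salary <= 90000
Matching: 3 rows

3 rows:
Uma, 50000
Quinn, 60000
Eve, 30000


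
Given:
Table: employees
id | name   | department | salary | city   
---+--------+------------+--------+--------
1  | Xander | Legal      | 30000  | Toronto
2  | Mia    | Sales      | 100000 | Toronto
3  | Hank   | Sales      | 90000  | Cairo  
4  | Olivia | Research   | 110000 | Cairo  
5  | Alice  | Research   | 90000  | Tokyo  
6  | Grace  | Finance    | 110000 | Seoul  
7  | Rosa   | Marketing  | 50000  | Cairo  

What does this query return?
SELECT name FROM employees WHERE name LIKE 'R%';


LIKE 'R%' matches names starting with 'R'
Matching: 1

1 rows:
Rosa


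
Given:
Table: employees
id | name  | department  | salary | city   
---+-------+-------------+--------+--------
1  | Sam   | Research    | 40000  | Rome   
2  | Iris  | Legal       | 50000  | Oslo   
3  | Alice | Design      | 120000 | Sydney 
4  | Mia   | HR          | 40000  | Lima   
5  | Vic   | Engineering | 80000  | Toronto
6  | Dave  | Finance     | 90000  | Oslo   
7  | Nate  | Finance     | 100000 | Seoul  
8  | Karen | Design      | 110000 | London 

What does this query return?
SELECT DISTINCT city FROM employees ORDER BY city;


All 'city' values (row order): Rome, Oslo, Sydney, Lima, Toronto, Oslo, Seoul, London
Removing duplicates leaves 7 unique value(s).

7 values:
Lima
London
Oslo
Rome
Seoul
Sydney
Toronto


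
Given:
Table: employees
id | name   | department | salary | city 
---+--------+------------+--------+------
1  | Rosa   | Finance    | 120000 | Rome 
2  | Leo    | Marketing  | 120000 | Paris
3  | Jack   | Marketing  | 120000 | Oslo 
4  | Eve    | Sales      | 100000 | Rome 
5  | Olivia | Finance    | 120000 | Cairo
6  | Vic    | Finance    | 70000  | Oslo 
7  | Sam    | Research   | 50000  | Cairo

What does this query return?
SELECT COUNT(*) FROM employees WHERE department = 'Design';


Counting rows where department = 'Design'


0


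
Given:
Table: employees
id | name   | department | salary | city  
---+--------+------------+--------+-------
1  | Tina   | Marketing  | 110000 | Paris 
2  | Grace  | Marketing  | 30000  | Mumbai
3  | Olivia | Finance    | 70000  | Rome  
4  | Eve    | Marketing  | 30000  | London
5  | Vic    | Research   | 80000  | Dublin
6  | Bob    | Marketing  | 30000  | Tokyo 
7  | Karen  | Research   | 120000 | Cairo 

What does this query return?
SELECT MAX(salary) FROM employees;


Salaries: 110000, 30000, 70000, 30000, 80000, 30000, 120000
MAX = 120000

120000


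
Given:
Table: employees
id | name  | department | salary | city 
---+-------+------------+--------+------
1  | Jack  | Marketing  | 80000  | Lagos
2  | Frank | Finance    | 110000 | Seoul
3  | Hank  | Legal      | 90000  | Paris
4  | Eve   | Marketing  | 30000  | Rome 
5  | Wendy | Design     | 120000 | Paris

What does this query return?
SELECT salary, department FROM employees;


Projecting columns: salary, department

5 rows:
80000, Marketing
110000, Finance
90000, Legal
30000, Marketing
120000, Design


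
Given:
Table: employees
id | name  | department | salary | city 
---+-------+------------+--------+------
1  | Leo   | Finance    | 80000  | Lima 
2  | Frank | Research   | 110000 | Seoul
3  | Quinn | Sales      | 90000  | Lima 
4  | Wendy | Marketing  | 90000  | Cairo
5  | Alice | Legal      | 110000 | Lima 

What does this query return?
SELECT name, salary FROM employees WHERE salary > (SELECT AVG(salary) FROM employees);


Subquery: AVG(salary) = 96000.0
Filtering: salary > 96000.0
  Frank (110000) -> MATCH
  Alice (110000) -> MATCH


2 rows:
Frank, 110000
Alice, 110000


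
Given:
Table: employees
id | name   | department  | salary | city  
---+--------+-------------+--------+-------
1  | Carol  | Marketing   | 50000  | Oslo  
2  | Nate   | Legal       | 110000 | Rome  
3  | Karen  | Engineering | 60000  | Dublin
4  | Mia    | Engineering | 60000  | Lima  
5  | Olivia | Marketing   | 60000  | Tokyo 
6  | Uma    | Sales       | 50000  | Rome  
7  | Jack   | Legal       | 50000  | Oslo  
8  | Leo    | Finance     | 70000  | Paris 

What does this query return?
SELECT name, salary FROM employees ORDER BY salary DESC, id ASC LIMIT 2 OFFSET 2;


Sort by salary DESC (id ASC tiebreak), then skip 2 and take 2
Rows 3 through 4

2 rows:
Karen, 60000
Mia, 60000


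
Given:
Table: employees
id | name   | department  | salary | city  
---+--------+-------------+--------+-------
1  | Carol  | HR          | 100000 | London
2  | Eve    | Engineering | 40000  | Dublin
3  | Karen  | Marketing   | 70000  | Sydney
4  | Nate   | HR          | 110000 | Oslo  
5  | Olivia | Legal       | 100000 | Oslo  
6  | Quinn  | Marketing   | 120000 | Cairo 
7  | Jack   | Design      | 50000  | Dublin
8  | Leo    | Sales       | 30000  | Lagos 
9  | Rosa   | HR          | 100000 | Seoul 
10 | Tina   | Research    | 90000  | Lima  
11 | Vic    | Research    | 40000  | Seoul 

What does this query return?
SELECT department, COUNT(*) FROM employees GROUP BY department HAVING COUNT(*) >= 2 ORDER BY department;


Groups with count >= 2:
  HR: 3 -> PASS
  Marketing: 2 -> PASS
  Research: 2 -> PASS
  Design: 1 -> filtered out
  Engineering: 1 -> filtered out
  Legal: 1 -> filtered out
  Sales: 1 -> filtered out


3 groups:
HR, 3
Marketing, 2
Research, 2


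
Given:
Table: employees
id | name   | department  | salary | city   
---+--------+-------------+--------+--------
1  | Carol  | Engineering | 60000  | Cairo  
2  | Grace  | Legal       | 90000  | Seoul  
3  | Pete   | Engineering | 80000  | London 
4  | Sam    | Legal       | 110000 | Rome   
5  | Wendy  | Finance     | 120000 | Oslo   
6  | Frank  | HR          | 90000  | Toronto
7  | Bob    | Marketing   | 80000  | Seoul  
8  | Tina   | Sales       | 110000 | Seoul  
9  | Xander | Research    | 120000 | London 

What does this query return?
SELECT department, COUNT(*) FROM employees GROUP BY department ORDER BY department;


Assigning each row to its department group:
  Carol -> Engineering
  Grace -> Legal
  Pete -> Engineering
  Sam -> Legal
  Wendy -> Finance
  Frank -> HR
  Bob -> Marketing
  Tina -> Sales
  Xander -> Research


7 groups:
Engineering, 2
Finance, 1
HR, 1
Legal, 2
Marketing, 1
Research, 1
Sales, 1


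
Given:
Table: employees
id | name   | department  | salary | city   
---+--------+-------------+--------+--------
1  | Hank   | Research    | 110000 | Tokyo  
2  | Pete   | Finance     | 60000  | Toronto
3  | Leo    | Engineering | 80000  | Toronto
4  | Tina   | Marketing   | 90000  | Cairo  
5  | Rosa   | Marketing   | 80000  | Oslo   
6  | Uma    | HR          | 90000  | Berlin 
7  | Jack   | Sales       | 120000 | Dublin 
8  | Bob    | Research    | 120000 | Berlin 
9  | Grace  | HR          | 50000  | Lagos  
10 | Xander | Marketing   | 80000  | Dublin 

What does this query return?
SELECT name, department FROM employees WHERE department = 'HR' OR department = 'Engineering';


Filtering: department = 'HR' OR 'Engineering'
Matching: 3 rows

3 rows:
Leo, Engineering
Uma, HR
Grace, HR


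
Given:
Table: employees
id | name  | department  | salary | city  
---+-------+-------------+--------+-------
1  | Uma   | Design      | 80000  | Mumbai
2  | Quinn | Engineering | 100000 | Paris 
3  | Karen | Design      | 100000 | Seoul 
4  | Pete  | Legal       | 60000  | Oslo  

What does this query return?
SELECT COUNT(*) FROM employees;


COUNT(*) counts all rows

4


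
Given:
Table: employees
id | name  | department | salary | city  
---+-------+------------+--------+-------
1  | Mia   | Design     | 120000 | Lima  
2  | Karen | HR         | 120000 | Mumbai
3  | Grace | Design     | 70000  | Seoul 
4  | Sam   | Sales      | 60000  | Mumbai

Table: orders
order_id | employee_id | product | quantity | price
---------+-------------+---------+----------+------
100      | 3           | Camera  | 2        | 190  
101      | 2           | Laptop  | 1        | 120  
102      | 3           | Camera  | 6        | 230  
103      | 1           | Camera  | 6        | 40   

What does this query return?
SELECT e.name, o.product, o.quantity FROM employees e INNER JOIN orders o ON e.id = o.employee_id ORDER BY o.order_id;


Joining employees.id = orders.employee_id:
  employee Grace (id=3) -> order Camera
  employee Karen (id=2) -> order Laptop
  employee Grace (id=3) -> order Camera
  employee Mia (id=1) -> order Camera


4 rows:
Grace, Camera, 2
Karen, Laptop, 1
Grace, Camera, 6
Mia, Camera, 6


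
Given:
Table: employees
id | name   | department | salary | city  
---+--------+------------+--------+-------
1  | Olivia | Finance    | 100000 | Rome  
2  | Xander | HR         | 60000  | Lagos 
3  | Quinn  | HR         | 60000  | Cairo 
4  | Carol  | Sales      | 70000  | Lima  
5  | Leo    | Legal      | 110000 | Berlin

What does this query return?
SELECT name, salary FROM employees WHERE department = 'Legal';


Filtering: department = 'Legal'
Matching rows: 1

1 rows:
Leo, 110000


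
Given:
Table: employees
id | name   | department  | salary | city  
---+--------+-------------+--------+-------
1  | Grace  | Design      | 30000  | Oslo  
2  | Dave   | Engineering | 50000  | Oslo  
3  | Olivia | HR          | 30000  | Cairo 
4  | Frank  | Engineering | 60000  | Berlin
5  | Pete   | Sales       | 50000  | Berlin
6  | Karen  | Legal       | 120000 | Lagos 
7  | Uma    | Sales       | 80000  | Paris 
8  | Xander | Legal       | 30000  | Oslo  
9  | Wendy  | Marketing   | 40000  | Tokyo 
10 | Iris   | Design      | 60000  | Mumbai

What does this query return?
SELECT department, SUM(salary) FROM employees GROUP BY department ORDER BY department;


Summing salary within each department:
  Design: 30000 + 60000 = 90000
  Engineering: 50000 + 60000 = 110000
  HR: 30000 = 30000
  Legal: 120000 + 30000 = 150000
  Marketing: 40000 = 40000
  Sales: 50000 + 80000 = 130000


6 groups:
Design, 90000
Engineering, 110000
HR, 30000
Legal, 150000
Marketing, 40000
Sales, 130000


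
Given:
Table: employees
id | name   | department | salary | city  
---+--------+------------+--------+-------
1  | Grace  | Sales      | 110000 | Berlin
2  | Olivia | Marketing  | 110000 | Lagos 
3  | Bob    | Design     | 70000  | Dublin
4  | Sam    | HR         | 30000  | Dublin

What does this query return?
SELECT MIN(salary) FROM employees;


Salaries: 110000, 110000, 70000, 30000
MIN = 30000

30000


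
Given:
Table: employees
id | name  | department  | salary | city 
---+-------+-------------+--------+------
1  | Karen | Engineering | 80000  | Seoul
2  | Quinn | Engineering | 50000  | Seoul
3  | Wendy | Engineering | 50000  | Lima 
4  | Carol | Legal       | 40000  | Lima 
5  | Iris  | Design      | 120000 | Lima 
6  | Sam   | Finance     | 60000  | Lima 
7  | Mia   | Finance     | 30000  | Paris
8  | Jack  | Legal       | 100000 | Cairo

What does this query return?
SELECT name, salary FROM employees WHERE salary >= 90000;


Filtering: salary >= 90000
Matching: 2 rows

2 rows:
Iris, 120000
Jack, 100000


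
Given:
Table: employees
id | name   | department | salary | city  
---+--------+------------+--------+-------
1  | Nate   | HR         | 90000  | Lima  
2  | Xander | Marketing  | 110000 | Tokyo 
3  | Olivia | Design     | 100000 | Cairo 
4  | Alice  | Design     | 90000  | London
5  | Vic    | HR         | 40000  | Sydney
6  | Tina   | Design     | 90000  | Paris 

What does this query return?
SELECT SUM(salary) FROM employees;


SUM(salary) = 90000 + 110000 + 100000 + 90000 + 40000 + 90000 = 520000

520000


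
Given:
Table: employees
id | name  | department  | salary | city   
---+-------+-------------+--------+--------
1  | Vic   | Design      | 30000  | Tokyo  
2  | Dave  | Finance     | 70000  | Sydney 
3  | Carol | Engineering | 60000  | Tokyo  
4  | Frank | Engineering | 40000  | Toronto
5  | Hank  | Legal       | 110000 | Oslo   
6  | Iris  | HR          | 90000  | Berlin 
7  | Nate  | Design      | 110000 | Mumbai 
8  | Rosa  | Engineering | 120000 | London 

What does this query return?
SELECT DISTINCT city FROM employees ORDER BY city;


All 'city' values (row order): Tokyo, Sydney, Tokyo, Toronto, Oslo, Berlin, Mumbai, London
Removing duplicates leaves 7 unique value(s).

7 values:
Berlin
London
Mumbai
Oslo
Sydney
Tokyo
Toronto


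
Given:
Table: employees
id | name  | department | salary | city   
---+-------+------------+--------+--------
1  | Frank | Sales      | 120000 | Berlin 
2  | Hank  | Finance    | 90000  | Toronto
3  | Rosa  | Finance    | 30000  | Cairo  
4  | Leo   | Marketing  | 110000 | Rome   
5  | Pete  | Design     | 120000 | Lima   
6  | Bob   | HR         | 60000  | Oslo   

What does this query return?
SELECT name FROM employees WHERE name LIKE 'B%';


LIKE 'B%' matches names starting with 'B'
Matching: 1

1 rows:
Bob


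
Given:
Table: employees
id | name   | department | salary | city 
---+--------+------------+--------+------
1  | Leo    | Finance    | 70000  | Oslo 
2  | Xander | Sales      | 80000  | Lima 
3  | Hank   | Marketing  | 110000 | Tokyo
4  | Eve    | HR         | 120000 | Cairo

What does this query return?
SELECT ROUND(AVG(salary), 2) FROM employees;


SUM(salary) = 380000
COUNT = 4
ROUND(AVG, 2) = ROUND(380000 / 4, 2) = 95000.0

95000.0


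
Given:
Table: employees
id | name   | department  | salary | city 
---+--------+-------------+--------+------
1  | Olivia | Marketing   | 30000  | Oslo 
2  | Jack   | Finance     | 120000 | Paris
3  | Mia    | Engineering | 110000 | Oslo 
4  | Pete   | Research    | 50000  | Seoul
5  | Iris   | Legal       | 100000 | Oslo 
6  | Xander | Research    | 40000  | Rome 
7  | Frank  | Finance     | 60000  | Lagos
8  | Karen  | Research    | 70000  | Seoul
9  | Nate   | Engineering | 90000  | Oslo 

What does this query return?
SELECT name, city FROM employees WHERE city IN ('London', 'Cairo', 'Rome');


Filtering: city IN ('London', 'Cairo', 'Rome')
Matching: 1 rows

1 rows:
Xander, Rome
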